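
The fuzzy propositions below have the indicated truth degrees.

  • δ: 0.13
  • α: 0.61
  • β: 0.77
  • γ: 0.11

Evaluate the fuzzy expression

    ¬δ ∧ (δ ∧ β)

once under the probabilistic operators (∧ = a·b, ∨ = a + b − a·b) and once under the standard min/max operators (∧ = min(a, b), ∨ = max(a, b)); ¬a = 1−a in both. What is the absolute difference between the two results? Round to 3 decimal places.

0.043

Under probabilistic:
  ¬δ = 1 − 0.1300 = 0.8700
  δ ∧ β = a·b on (0.1300, 0.7700) = 0.1001
  ¬δ ∧ (δ ∧ β) = a·b on (0.8700, 0.1001) = 0.0871
  → value = 0.0871
Under standard min/max:
  ¬δ = 1 − 0.13 = 0.87
  δ ∧ β = min(a, b) on (0.13, 0.77) = 0.13
  ¬δ ∧ (δ ∧ β) = min(a, b) on (0.87, 0.13) = 0.13
  → value = 0.1300
|0.0871 − 0.1300| = 0.043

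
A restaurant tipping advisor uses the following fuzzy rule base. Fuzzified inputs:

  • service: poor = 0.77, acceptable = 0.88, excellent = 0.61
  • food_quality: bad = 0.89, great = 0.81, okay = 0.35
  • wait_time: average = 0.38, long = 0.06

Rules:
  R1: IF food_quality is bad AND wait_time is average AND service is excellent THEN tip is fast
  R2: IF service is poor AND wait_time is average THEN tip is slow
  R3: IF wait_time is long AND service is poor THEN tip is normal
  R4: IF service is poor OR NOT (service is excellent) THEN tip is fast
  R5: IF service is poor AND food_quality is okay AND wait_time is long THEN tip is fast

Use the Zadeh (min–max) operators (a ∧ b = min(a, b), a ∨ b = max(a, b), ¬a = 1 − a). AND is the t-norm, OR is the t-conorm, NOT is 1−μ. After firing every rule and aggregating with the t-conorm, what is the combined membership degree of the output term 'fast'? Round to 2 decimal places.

0.77

R1: bad=0.89, average=0.38, excellent=0.61; AND[min(a, b)] → w = 0.38
R2: poor=0.77, average=0.38; AND[min(a, b)] → w = 0.38
R3: long=0.06, poor=0.77; AND[min(a, b)] → w = 0.06
R4: poor=0.77, ¬excellent=1−0.61=0.39; OR[max(a, b)] → w = 0.77
R5: poor=0.77, okay=0.35, long=0.06; AND[min(a, b)] → w = 0.06
Rules with consequent 'fast': {R1, R4, R5} → strengths 0.38, 0.77, 0.06
Aggregate via t-conorm [max(a, b)]: 0.77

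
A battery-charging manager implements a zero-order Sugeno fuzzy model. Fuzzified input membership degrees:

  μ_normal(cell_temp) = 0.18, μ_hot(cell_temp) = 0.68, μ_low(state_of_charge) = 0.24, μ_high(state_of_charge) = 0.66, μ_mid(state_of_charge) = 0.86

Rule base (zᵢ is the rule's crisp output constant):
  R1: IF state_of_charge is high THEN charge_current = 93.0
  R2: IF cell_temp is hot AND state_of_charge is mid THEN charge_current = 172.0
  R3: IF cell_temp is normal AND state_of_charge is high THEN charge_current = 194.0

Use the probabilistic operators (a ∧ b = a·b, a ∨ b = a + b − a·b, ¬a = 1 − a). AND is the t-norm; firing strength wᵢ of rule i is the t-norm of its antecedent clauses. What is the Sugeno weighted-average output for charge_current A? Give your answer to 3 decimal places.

135.680

R1 (z=93.0): high=0.66 → w = 0.6600
R2 (z=172.0): hot=0.68, mid=0.86; AND[a·b] → w = 0.5848
R3 (z=194.0): normal=0.18, high=0.66; AND[a·b] → w = 0.1188
Weighted average = (0.6600·93.0 + 0.5848·172.0 + 0.1188·194.0) / (0.6600 + 0.5848 + 0.1188)
  = 185.0128 / 1.3636 = 135.680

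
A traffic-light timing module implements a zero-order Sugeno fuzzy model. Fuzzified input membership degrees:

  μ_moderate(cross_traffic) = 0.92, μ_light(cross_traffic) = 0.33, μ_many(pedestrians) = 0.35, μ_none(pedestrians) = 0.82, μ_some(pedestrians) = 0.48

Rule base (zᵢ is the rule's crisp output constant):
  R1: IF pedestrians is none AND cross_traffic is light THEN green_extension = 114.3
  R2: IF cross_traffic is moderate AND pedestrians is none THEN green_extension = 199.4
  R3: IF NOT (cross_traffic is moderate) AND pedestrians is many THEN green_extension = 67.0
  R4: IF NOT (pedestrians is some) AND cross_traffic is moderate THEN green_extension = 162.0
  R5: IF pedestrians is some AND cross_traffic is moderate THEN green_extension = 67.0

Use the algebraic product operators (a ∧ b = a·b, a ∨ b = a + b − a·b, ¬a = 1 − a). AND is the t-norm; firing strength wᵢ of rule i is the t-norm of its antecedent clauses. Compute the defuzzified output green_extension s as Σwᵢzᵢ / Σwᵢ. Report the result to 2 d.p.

R1 (z=114.3): none=0.82, light=0.33; AND[a·b] → w = 0.2706
R2 (z=199.4): moderate=0.92, none=0.82; AND[a·b] → w = 0.7544
R3 (z=67.0): ¬moderate=1−0.92=0.08, many=0.35; AND[a·b] → w = 0.0280
R4 (z=162.0): ¬some=1−0.48=0.52, moderate=0.92; AND[a·b] → w = 0.4784
R5 (z=67.0): some=0.48, moderate=0.92; AND[a·b] → w = 0.4416
Weighted average = (0.2706·114.3 + 0.7544·199.4 + 0.0280·67.0 + 0.4784·162.0 + 0.4416·67.0) / (0.2706 + 0.7544 + 0.0280 + 0.4784 + 0.4416)
  = 290.3209 / 1.9730 = 147.15

147.15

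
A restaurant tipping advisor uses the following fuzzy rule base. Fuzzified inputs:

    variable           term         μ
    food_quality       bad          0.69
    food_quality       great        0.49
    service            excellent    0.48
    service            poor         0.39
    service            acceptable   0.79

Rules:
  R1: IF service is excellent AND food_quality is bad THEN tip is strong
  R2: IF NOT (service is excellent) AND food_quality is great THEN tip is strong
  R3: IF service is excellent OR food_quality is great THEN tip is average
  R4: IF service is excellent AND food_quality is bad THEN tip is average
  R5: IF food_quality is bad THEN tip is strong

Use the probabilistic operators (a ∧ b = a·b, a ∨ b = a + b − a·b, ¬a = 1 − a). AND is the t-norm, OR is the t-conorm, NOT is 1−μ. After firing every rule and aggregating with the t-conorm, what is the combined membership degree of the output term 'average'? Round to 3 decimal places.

0.823

R1: excellent=0.48, bad=0.69; AND[a·b] → w = 0.3312
R2: ¬excellent=1−0.48=0.52, great=0.49; AND[a·b] → w = 0.2548
R3: excellent=0.48, great=0.49; OR[a + b − a·b] → w = 0.7348
R4: excellent=0.48, bad=0.69; AND[a·b] → w = 0.3312
R5: bad=0.69 → w = 0.6900
Rules with consequent 'average': {R3, R4} → strengths 0.7348, 0.3312
Aggregate via t-conorm [a + b − a·b]: 0.8226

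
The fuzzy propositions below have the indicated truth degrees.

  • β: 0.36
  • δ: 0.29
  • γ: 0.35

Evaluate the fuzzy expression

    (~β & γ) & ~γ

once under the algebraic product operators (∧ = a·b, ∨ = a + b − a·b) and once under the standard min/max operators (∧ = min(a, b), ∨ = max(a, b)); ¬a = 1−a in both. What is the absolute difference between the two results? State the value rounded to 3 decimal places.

Under algebraic product:
  ~β = 1 − 0.3600 = 0.6400
  ~β & γ = a·b on (0.6400, 0.3500) = 0.2240
  ~γ = 1 − 0.3500 = 0.6500
  (~β & γ) & ~γ = a·b on (0.2240, 0.6500) = 0.1456
  → value = 0.1456
Under standard min/max:
  ~β = 1 − 0.36 = 0.64
  ~β & γ = min(a, b) on (0.64, 0.35) = 0.35
  ~γ = 1 − 0.35 = 0.65
  (~β & γ) & ~γ = min(a, b) on (0.35, 0.65) = 0.35
  → value = 0.3500
|0.1456 − 0.3500| = 0.204

0.204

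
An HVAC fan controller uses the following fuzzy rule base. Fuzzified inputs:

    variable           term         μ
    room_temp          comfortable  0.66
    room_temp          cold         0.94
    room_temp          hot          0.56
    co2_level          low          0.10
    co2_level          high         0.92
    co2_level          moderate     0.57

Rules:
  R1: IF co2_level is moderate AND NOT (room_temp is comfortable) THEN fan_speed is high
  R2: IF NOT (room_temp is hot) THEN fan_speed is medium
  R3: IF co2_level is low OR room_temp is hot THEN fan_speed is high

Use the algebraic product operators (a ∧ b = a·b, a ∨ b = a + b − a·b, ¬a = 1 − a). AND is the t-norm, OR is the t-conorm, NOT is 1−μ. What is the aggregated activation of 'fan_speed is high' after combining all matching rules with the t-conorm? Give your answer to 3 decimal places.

R1: moderate=0.57, ¬comfortable=1−0.66=0.34; AND[a·b] → w = 0.1938
R2: ¬hot=1−0.56=0.44 → w = 0.4400
R3: low=0.10, hot=0.56; OR[a + b − a·b] → w = 0.6040
Rules with consequent 'high': {R1, R3} → strengths 0.1938, 0.6040
Aggregate via t-conorm [a + b − a·b]: 0.6807

0.681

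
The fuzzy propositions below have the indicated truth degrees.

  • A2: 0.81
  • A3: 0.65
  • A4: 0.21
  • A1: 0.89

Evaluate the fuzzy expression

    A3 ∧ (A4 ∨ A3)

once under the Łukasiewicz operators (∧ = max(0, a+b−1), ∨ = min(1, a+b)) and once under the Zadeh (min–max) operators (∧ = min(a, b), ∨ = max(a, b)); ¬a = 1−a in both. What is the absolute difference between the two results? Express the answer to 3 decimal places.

Under Łukasiewicz:
  A4 ∨ A3 = min(1, a+b) on (0.21, 0.65) = 0.86
  A3 ∧ (A4 ∨ A3) = max(0, a+b−1) on (0.65, 0.86) = 0.51
  → value = 0.5100
Under Zadeh (min–max):
  A4 ∨ A3 = max(a, b) on (0.21, 0.65) = 0.65
  A3 ∧ (A4 ∨ A3) = min(a, b) on (0.65, 0.65) = 0.65
  → value = 0.6500
|0.5100 − 0.6500| = 0.140

0.140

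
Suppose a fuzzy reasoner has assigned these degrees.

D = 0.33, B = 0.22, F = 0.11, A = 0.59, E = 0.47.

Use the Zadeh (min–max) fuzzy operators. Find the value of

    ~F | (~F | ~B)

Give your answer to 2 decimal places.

0.89

~F = 1 − 0.11 = 0.89
~F = 1 − 0.11 = 0.89
~B = 1 − 0.22 = 0.78
~F | ~B = max(a, b) on (0.89, 0.78) = 0.89
~F | (~F | ~B) = max(a, b) on (0.89, 0.89) = 0.89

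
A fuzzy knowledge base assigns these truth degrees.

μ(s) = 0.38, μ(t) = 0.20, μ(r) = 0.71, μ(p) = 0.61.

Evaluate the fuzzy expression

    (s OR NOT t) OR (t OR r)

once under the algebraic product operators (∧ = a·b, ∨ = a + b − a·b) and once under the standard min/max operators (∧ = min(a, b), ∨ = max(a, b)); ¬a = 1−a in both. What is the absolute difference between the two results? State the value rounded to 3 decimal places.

0.171

Under algebraic product:
  NOT t = 1 − 0.2000 = 0.8000
  s OR NOT t = a + b − a·b on (0.3800, 0.8000) = 0.8760
  t OR r = a + b − a·b on (0.2000, 0.7100) = 0.7680
  (s OR NOT t) OR (t OR r) = a + b − a·b on (0.8760, 0.7680) = 0.9712
  → value = 0.9712
Under standard min/max:
  NOT t = 1 − 0.20 = 0.80
  s OR NOT t = max(a, b) on (0.38, 0.80) = 0.80
  t OR r = max(a, b) on (0.20, 0.71) = 0.71
  (s OR NOT t) OR (t OR r) = max(a, b) on (0.80, 0.71) = 0.80
  → value = 0.8000
|0.9712 − 0.8000| = 0.171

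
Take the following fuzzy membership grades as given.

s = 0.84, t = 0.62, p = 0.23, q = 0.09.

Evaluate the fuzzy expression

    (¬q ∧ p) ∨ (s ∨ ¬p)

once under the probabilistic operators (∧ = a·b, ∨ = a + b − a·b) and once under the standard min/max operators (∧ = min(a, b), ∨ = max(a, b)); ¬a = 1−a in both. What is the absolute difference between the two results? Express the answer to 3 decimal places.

Under probabilistic:
  ¬q = 1 − 0.0900 = 0.9100
  ¬q ∧ p = a·b on (0.9100, 0.2300) = 0.2093
  ¬p = 1 − 0.2300 = 0.7700
  s ∨ ¬p = a + b − a·b on (0.8400, 0.7700) = 0.9632
  (¬q ∧ p) ∨ (s ∨ ¬p) = a + b − a·b on (0.2093, 0.9632) = 0.9709
  → value = 0.9709
Under standard min/max:
  ¬q = 1 − 0.09 = 0.91
  ¬q ∧ p = min(a, b) on (0.91, 0.23) = 0.23
  ¬p = 1 − 0.23 = 0.77
  s ∨ ¬p = max(a, b) on (0.84, 0.77) = 0.84
  (¬q ∧ p) ∨ (s ∨ ¬p) = max(a, b) on (0.23, 0.84) = 0.84
  → value = 0.8400
|0.9709 − 0.8400| = 0.131

0.131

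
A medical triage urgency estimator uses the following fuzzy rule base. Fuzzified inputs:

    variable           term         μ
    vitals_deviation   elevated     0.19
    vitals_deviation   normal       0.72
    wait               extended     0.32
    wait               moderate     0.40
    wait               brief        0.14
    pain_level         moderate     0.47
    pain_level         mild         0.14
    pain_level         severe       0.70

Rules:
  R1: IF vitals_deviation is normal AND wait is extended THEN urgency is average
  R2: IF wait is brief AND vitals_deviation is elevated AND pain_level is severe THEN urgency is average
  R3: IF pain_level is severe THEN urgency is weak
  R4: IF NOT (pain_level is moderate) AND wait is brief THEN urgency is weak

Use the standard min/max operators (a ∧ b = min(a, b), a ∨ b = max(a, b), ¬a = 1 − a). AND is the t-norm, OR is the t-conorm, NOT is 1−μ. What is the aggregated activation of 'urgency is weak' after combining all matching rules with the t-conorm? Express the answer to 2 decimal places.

0.70

R1: normal=0.72, extended=0.32; AND[min(a, b)] → w = 0.32
R2: brief=0.14, elevated=0.19, severe=0.70; AND[min(a, b)] → w = 0.14
R3: severe=0.70 → w = 0.70
R4: ¬moderate=1−0.47=0.53, brief=0.14; AND[min(a, b)] → w = 0.14
Rules with consequent 'weak': {R3, R4} → strengths 0.70, 0.14
Aggregate via t-conorm [max(a, b)]: 0.70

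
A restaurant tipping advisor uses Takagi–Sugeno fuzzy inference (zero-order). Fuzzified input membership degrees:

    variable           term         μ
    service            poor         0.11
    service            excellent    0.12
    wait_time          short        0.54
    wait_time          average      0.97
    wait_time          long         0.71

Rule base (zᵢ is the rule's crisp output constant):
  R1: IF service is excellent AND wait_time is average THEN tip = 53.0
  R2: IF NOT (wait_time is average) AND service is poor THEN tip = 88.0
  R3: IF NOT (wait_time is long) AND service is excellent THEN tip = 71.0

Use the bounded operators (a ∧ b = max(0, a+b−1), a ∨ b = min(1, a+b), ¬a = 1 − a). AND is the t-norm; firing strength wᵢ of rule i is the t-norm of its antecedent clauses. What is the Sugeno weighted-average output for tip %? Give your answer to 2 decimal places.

R1 (z=53.0): excellent=0.12, average=0.97; AND[max(0, a+b−1)] → w = 0.09
R2 (z=88.0): ¬average=1−0.97=0.03, poor=0.11; AND[max(0, a+b−1)] → w = 0.00
R3 (z=71.0): ¬long=1−0.71=0.29, excellent=0.12; AND[max(0, a+b−1)] → w = 0.00
Weighted average = (0.09·53.0 + 0.00·88.0 + 0.00·71.0) / (0.09 + 0.00 + 0.00)
  = 4.7700 / 0.0900 = 53.00

53.00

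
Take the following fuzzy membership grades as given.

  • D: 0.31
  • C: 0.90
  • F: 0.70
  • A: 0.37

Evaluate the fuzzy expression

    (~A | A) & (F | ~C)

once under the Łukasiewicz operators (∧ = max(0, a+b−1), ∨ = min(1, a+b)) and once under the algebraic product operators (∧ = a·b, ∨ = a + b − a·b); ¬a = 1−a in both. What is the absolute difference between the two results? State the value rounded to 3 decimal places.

Under Łukasiewicz:
  ~A = 1 − 0.37 = 0.63
  ~A | A = min(1, a+b) on (0.63, 0.37) = 1.00
  ~C = 1 − 0.90 = 0.10
  F | ~C = min(1, a+b) on (0.70, 0.10) = 0.80
  (~A | A) & (F | ~C) = max(0, a+b−1) on (1.00, 0.80) = 0.80
  → value = 0.8000
Under algebraic product:
  ~A = 1 − 0.3700 = 0.6300
  ~A | A = a + b − a·b on (0.6300, 0.3700) = 0.7669
  ~C = 1 − 0.9000 = 0.1000
  F | ~C = a + b − a·b on (0.7000, 0.1000) = 0.7300
  (~A | A) & (F | ~C) = a·b on (0.7669, 0.7300) = 0.5598
  → value = 0.5598
|0.8000 − 0.5598| = 0.240

0.240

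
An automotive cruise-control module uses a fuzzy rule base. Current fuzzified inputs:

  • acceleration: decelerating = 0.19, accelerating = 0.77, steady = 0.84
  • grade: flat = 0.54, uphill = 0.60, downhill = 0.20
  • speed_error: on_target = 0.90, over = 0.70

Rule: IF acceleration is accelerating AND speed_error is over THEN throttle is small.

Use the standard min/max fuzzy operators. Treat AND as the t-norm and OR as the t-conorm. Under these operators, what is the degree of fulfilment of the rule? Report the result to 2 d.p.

0.70

firing strength: accelerating=0.77, over=0.70; AND[min(a, b)] → w = 0.70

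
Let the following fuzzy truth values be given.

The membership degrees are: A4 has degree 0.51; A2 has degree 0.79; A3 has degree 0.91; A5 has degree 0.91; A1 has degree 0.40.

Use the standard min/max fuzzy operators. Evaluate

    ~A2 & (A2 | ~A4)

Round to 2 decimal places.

0.21

~A2 = 1 − 0.79 = 0.21
~A4 = 1 − 0.51 = 0.49
A2 | ~A4 = max(a, b) on (0.79, 0.49) = 0.79
~A2 & (A2 | ~A4) = min(a, b) on (0.21, 0.79) = 0.21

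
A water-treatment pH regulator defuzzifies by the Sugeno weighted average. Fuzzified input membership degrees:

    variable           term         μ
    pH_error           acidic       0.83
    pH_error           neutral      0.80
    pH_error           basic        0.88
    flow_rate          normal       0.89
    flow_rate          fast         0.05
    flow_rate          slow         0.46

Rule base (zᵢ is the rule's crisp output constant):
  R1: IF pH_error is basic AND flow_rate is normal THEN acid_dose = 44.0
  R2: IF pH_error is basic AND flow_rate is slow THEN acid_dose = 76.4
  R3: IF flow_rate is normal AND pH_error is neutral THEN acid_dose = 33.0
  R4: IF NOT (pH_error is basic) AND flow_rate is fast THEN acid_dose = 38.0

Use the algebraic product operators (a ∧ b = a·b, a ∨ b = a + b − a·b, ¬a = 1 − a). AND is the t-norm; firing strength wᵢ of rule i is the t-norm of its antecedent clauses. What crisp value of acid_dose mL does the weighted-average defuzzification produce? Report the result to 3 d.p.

46.753

R1 (z=44.0): basic=0.88, normal=0.89; AND[a·b] → w = 0.7832
R2 (z=76.4): basic=0.88, slow=0.46; AND[a·b] → w = 0.4048
R3 (z=33.0): normal=0.89, neutral=0.80; AND[a·b] → w = 0.7120
R4 (z=38.0): ¬basic=1−0.88=0.12, fast=0.05; AND[a·b] → w = 0.0060
Weighted average = (0.7832·44.0 + 0.4048·76.4 + 0.7120·33.0 + 0.0060·38.0) / (0.7832 + 0.4048 + 0.7120 + 0.0060)
  = 89.1115 / 1.9060 = 46.753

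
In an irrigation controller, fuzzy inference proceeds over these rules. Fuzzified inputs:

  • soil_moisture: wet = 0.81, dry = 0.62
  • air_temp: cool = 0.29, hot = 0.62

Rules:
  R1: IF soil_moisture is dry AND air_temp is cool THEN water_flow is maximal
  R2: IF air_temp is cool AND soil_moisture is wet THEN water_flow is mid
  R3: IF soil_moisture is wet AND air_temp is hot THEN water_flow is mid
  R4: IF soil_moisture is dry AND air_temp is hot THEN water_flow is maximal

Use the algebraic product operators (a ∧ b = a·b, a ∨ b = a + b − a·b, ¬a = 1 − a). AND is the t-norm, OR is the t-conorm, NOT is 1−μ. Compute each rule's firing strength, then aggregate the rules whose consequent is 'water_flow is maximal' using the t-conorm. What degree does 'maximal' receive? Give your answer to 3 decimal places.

0.495

R1: dry=0.62, cool=0.29; AND[a·b] → w = 0.1798
R2: cool=0.29, wet=0.81; AND[a·b] → w = 0.2349
R3: wet=0.81, hot=0.62; AND[a·b] → w = 0.5022
R4: dry=0.62, hot=0.62; AND[a·b] → w = 0.3844
Rules with consequent 'maximal': {R1, R4} → strengths 0.1798, 0.3844
Aggregate via t-conorm [a + b − a·b]: 0.4951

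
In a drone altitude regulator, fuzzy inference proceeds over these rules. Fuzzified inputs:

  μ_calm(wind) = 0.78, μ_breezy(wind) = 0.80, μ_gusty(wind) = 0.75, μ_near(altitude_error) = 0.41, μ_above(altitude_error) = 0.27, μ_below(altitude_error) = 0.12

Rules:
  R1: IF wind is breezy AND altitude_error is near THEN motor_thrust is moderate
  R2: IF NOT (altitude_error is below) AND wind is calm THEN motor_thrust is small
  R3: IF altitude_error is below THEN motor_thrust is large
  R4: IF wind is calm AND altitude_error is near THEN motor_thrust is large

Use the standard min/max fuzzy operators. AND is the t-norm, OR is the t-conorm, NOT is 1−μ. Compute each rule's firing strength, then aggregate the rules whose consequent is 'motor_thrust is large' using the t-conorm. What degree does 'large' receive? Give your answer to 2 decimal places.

0.41

R1: breezy=0.80, near=0.41; AND[min(a, b)] → w = 0.41
R2: ¬below=1−0.12=0.88, calm=0.78; AND[min(a, b)] → w = 0.78
R3: below=0.12 → w = 0.12
R4: calm=0.78, near=0.41; AND[min(a, b)] → w = 0.41
Rules with consequent 'large': {R3, R4} → strengths 0.12, 0.41
Aggregate via t-conorm [max(a, b)]: 0.41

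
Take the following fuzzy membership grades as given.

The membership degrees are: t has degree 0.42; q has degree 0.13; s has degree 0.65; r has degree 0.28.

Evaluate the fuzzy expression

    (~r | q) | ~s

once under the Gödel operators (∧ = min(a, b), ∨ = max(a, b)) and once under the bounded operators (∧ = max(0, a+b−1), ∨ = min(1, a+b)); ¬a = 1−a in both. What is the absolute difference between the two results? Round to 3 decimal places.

0.280

Under Gödel:
  ~r = 1 − 0.28 = 0.72
  ~r | q = max(a, b) on (0.72, 0.13) = 0.72
  ~s = 1 − 0.65 = 0.35
  (~r | q) | ~s = max(a, b) on (0.72, 0.35) = 0.72
  → value = 0.7200
Under bounded:
  ~r = 1 − 0.28 = 0.72
  ~r | q = min(1, a+b) on (0.72, 0.13) = 0.85
  ~s = 1 − 0.65 = 0.35
  (~r | q) | ~s = min(1, a+b) on (0.85, 0.35) = 1.00
  → value = 1.0000
|0.7200 − 1.0000| = 0.280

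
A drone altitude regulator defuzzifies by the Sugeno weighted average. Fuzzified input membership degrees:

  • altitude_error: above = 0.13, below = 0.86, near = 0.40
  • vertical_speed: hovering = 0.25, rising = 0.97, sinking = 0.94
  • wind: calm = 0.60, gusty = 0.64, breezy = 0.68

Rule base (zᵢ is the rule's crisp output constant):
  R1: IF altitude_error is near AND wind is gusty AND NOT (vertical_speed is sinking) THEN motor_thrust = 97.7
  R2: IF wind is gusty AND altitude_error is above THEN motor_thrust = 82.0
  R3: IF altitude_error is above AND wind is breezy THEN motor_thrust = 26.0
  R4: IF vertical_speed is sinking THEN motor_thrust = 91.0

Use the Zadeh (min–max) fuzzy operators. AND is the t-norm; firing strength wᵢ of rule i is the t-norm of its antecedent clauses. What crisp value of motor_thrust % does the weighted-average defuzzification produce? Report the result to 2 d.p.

R1 (z=97.7): near=0.40, gusty=0.64, ¬sinking=1−0.94=0.06; AND[min(a, b)] → w = 0.06
R2 (z=82.0): gusty=0.64, above=0.13; AND[min(a, b)] → w = 0.13
R3 (z=26.0): above=0.13, breezy=0.68; AND[min(a, b)] → w = 0.13
R4 (z=91.0): sinking=0.94 → w = 0.94
Weighted average = (0.06·97.7 + 0.13·82.0 + 0.13·26.0 + 0.94·91.0) / (0.06 + 0.13 + 0.13 + 0.94)
  = 105.4420 / 1.2600 = 83.68

83.68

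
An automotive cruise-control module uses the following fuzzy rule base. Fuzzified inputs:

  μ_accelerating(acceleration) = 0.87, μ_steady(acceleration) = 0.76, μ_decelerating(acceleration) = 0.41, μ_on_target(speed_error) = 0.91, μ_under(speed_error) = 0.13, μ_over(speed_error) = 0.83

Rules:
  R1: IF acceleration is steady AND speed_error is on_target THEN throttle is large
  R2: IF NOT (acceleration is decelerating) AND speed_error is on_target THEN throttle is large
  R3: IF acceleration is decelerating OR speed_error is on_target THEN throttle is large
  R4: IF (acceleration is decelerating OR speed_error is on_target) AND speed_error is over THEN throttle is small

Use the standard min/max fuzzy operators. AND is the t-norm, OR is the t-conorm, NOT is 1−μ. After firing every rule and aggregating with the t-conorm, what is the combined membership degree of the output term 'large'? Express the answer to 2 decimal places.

R1: steady=0.76, on_target=0.91; AND[min(a, b)] → w = 0.76
R2: ¬decelerating=1−0.41=0.59, on_target=0.91; AND[min(a, b)] → w = 0.59
R3: decelerating=0.41, on_target=0.91; OR[max(a, b)] → w = 0.91
R4: (decelerating=0.41 OR on_target=0.91) = 0.91; AND[min(a, b)] with over=0.83 → w = 0.83
Rules with consequent 'large': {R1, R2, R3} → strengths 0.76, 0.59, 0.91
Aggregate via t-conorm [max(a, b)]: 0.91

0.91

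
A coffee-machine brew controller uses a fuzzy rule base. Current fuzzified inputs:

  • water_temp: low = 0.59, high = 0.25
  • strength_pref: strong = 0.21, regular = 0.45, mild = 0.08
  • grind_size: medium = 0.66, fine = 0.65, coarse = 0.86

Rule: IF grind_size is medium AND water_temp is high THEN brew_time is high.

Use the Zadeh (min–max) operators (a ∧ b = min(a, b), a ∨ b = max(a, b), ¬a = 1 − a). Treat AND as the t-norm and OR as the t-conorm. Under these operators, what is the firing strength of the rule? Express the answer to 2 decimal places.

0.25

firing strength: medium=0.66, high=0.25; AND[min(a, b)] → w = 0.25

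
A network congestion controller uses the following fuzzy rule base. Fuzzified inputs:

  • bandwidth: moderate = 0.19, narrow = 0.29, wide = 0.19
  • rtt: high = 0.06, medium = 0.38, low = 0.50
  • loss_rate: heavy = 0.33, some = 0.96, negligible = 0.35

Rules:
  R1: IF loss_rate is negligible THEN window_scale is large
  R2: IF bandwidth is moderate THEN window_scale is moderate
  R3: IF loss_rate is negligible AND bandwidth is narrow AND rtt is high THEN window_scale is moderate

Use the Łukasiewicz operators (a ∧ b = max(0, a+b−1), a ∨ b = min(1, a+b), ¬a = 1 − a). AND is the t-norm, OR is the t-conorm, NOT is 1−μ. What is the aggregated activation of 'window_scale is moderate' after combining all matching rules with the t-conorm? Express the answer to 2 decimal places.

R1: negligible=0.35 → w = 0.35
R2: moderate=0.19 → w = 0.19
R3: negligible=0.35, narrow=0.29, high=0.06; AND[max(0, a+b−1)] → w = 0.00
Rules with consequent 'moderate': {R2, R3} → strengths 0.19, 0.00
Aggregate via t-conorm [min(1, a+b)]: 0.19

0.19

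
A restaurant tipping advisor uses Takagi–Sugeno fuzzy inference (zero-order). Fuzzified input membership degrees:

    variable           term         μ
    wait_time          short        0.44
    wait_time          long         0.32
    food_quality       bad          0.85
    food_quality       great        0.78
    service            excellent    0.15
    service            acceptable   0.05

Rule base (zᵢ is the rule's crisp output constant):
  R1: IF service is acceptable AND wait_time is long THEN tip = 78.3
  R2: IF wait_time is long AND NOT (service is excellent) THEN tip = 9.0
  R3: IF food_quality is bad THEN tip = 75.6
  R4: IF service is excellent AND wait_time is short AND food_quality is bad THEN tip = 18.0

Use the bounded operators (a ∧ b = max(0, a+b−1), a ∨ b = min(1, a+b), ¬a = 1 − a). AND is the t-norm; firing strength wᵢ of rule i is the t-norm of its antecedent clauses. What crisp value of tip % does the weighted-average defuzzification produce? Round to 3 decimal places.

R1 (z=78.3): acceptable=0.05, long=0.32; AND[max(0, a+b−1)] → w = 0.00
R2 (z=9.0): long=0.32, ¬excellent=1−0.15=0.85; AND[max(0, a+b−1)] → w = 0.17
R3 (z=75.6): bad=0.85 → w = 0.85
R4 (z=18.0): excellent=0.15, short=0.44, bad=0.85; AND[max(0, a+b−1)] → w = 0.00
Weighted average = (0.00·78.3 + 0.17·9.0 + 0.85·75.6 + 0.00·18.0) / (0.00 + 0.17 + 0.85 + 0.00)
  = 65.7900 / 1.0200 = 64.500

64.500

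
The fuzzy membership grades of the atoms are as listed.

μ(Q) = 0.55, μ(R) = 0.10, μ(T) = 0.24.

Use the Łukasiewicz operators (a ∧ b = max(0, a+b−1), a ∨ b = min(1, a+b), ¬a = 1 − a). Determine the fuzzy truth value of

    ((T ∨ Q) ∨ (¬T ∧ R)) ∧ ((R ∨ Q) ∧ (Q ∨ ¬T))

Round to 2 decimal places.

0.44

T ∨ Q = min(1, a+b) on (0.24, 0.55) = 0.79
¬T = 1 − 0.24 = 0.76
¬T ∧ R = max(0, a+b−1) on (0.76, 0.10) = 0.00
(T ∨ Q) ∨ (¬T ∧ R) = min(1, a+b) on (0.79, 0.00) = 0.79
R ∨ Q = min(1, a+b) on (0.10, 0.55) = 0.65
¬T = 1 − 0.24 = 0.76
Q ∨ ¬T = min(1, a+b) on (0.55, 0.76) = 1.00
(R ∨ Q) ∧ (Q ∨ ¬T) = max(0, a+b−1) on (0.65, 1.00) = 0.65
((T ∨ Q) ∨ (¬T ∧ R)) ∧ ((R ∨ Q) ∧ (Q ∨ ¬T)) = max(0, a+b−1) on (0.79, 0.65) = 0.44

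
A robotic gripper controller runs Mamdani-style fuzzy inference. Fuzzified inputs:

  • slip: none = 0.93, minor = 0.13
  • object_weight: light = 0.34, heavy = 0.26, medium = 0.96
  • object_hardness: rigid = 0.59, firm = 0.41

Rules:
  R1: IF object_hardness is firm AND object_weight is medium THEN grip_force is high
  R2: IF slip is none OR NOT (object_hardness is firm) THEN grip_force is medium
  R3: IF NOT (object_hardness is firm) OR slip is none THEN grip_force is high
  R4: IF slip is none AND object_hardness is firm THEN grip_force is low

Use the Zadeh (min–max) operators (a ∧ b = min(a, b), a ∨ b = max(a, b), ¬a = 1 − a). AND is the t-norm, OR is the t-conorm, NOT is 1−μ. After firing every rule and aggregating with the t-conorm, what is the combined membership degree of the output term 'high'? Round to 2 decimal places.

0.93

R1: firm=0.41, medium=0.96; AND[min(a, b)] → w = 0.41
R2: none=0.93, ¬firm=1−0.41=0.59; OR[max(a, b)] → w = 0.93
R3: ¬firm=1−0.41=0.59, none=0.93; OR[max(a, b)] → w = 0.93
R4: none=0.93, firm=0.41; AND[min(a, b)] → w = 0.41
Rules with consequent 'high': {R1, R3} → strengths 0.41, 0.93
Aggregate via t-conorm [max(a, b)]: 0.93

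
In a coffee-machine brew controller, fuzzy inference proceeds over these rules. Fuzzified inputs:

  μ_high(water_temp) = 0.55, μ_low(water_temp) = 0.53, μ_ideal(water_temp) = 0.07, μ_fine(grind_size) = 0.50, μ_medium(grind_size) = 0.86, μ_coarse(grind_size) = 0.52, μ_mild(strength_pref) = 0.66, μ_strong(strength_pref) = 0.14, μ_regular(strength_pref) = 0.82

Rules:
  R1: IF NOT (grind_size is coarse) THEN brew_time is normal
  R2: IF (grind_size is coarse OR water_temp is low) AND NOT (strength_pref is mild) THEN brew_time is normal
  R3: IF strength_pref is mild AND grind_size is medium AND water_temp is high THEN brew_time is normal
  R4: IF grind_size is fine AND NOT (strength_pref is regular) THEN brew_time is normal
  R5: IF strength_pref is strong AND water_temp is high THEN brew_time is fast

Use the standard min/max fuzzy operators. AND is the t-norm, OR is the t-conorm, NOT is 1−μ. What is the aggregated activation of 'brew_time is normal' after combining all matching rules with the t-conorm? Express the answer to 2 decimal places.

0.55

R1: ¬coarse=1−0.52=0.48 → w = 0.48
R2: (coarse=0.52 OR low=0.53) = 0.53; AND[min(a, b)] with ¬mild=1−0.66=0.34 → w = 0.34
R3: mild=0.66, medium=0.86, high=0.55; AND[min(a, b)] → w = 0.55
R4: fine=0.50, ¬regular=1−0.82=0.18; AND[min(a, b)] → w = 0.18
R5: strong=0.14, high=0.55; AND[min(a, b)] → w = 0.14
Rules with consequent 'normal': {R1, R2, R3, R4} → strengths 0.48, 0.34, 0.55, 0.18
Aggregate via t-conorm [max(a, b)]: 0.55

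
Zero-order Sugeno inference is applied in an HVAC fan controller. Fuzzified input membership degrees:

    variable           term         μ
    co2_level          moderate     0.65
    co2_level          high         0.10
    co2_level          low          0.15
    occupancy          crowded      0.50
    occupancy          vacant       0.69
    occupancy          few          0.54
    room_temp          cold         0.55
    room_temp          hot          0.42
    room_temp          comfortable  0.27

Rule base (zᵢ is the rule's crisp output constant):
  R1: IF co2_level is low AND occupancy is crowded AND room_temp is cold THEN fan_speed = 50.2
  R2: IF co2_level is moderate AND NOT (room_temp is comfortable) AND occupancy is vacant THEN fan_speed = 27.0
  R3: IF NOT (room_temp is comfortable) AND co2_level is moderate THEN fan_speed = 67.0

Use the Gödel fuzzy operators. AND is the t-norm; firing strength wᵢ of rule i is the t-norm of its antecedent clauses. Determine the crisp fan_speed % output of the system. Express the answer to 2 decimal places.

47.33

R1 (z=50.2): low=0.15, crowded=0.50, cold=0.55; AND[min(a, b)] → w = 0.15
R2 (z=27.0): moderate=0.65, ¬comfortable=1−0.27=0.73, vacant=0.69; AND[min(a, b)] → w = 0.65
R3 (z=67.0): ¬comfortable=1−0.27=0.73, moderate=0.65; AND[min(a, b)] → w = 0.65
Weighted average = (0.15·50.2 + 0.65·27.0 + 0.65·67.0) / (0.15 + 0.65 + 0.65)
  = 68.6300 / 1.4500 = 47.33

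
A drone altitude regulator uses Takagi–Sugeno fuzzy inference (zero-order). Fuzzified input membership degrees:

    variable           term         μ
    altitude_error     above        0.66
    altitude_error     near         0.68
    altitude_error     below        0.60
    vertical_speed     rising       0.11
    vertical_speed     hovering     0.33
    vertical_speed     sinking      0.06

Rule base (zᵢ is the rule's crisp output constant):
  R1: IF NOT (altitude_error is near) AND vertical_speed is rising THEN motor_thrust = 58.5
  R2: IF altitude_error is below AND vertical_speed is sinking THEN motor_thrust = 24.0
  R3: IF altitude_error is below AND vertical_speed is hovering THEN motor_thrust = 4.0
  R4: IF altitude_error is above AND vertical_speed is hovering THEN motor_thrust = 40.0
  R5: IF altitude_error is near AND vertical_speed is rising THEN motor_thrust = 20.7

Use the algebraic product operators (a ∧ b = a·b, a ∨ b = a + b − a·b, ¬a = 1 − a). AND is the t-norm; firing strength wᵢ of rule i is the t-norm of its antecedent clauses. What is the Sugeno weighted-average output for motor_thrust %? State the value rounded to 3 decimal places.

R1 (z=58.5): ¬near=1−0.68=0.32, rising=0.11; AND[a·b] → w = 0.0352
R2 (z=24.0): below=0.60, sinking=0.06; AND[a·b] → w = 0.0360
R3 (z=4.0): below=0.60, hovering=0.33; AND[a·b] → w = 0.1980
R4 (z=40.0): above=0.66, hovering=0.33; AND[a·b] → w = 0.2178
R5 (z=20.7): near=0.68, rising=0.11; AND[a·b] → w = 0.0748
Weighted average = (0.0352·58.5 + 0.0360·24.0 + 0.1980·4.0 + 0.2178·40.0 + 0.0748·20.7) / (0.0352 + 0.0360 + 0.1980 + 0.2178 + 0.0748)
  = 13.9756 / 0.5618 = 24.876

24.876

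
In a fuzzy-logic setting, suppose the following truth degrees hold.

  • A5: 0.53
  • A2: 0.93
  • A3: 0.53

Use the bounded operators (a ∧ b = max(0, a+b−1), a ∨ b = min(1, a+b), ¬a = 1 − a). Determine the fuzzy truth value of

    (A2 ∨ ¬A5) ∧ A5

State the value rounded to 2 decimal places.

0.53

¬A5 = 1 − 0.53 = 0.47
A2 ∨ ¬A5 = min(1, a+b) on (0.93, 0.47) = 1.00
(A2 ∨ ¬A5) ∧ A5 = max(0, a+b−1) on (1.00, 0.53) = 0.53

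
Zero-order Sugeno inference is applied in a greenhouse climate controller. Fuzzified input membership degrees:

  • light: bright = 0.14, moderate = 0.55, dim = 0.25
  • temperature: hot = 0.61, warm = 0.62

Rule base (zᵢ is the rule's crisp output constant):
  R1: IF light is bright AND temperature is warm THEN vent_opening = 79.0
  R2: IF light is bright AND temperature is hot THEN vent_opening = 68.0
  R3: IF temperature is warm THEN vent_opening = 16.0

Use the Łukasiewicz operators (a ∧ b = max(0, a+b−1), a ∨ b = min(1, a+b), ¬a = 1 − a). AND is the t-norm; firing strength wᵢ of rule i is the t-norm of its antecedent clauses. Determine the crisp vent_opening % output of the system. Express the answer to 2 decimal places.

16.00

R1 (z=79.0): bright=0.14, warm=0.62; AND[max(0, a+b−1)] → w = 0.00
R2 (z=68.0): bright=0.14, hot=0.61; AND[max(0, a+b−1)] → w = 0.00
R3 (z=16.0): warm=0.62 → w = 0.62
Weighted average = (0.00·79.0 + 0.00·68.0 + 0.62·16.0) / (0.00 + 0.00 + 0.62)
  = 9.9200 / 0.6200 = 16.00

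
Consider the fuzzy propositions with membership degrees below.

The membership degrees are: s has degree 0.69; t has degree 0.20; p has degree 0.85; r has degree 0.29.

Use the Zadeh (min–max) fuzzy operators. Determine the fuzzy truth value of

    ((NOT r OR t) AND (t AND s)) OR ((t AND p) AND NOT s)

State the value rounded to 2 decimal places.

0.20

NOT r = 1 − 0.29 = 0.71
NOT r OR t = max(a, b) on (0.71, 0.20) = 0.71
t AND s = min(a, b) on (0.20, 0.69) = 0.20
(NOT r OR t) AND (t AND s) = min(a, b) on (0.71, 0.20) = 0.20
t AND p = min(a, b) on (0.20, 0.85) = 0.20
NOT s = 1 − 0.69 = 0.31
(t AND p) AND NOT s = min(a, b) on (0.20, 0.31) = 0.20
((NOT r OR t) AND (t AND s)) OR ((t AND p) AND NOT s) = max(a, b) on (0.20, 0.20) = 0.20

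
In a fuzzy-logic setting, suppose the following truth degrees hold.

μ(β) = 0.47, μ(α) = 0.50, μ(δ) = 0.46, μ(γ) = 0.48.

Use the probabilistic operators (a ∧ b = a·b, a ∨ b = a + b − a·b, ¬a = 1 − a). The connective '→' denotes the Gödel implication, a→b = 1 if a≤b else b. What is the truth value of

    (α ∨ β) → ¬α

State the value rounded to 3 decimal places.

0.500

α ∨ β = a + b − a·b on (0.5000, 0.4700) = 0.7350
¬α = 1 − 0.5000 = 0.5000
(α ∨ β) → ¬α  [Gödel: 1 if a≤b else b] with a=0.7350, b=0.5000 → 0.5000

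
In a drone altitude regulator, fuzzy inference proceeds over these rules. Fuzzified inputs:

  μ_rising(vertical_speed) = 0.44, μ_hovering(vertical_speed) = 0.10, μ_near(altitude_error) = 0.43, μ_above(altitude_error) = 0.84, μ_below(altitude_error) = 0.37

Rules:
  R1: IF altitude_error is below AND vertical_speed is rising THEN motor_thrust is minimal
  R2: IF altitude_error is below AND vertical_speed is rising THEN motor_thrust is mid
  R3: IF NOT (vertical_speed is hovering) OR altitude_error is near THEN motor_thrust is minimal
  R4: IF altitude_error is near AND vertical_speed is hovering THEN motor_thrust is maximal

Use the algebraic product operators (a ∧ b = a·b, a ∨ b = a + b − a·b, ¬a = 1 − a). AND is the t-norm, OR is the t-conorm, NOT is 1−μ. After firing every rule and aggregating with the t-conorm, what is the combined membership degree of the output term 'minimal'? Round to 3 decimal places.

0.952

R1: below=0.37, rising=0.44; AND[a·b] → w = 0.1628
R2: below=0.37, rising=0.44; AND[a·b] → w = 0.1628
R3: ¬hovering=1−0.10=0.90, near=0.43; OR[a + b − a·b] → w = 0.9430
R4: near=0.43, hovering=0.10; AND[a·b] → w = 0.0430
Rules with consequent 'minimal': {R1, R3} → strengths 0.1628, 0.9430
Aggregate via t-conorm [a + b − a·b]: 0.9523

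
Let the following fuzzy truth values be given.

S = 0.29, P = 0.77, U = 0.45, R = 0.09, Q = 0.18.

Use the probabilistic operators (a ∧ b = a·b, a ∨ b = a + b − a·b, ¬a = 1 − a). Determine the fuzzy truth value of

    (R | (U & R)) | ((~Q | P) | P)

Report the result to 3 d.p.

U & R = a·b on (0.4500, 0.0900) = 0.0405
R | (U & R) = a + b − a·b on (0.0900, 0.0405) = 0.1269
~Q = 1 − 0.1800 = 0.8200
~Q | P = a + b − a·b on (0.8200, 0.7700) = 0.9586
(~Q | P) | P = a + b − a·b on (0.9586, 0.7700) = 0.9905
(R | (U & R)) | ((~Q | P) | P) = a + b − a·b on (0.1269, 0.9905) = 0.9917

0.992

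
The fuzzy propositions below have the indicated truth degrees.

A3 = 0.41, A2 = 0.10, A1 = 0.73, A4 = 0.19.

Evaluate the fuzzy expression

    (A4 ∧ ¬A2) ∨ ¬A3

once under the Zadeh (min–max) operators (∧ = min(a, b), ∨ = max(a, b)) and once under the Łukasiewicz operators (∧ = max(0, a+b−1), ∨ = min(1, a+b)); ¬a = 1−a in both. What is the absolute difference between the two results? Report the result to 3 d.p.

0.090

Under Zadeh (min–max):
  ¬A2 = 1 − 0.10 = 0.90
  A4 ∧ ¬A2 = min(a, b) on (0.19, 0.90) = 0.19
  ¬A3 = 1 − 0.41 = 0.59
  (A4 ∧ ¬A2) ∨ ¬A3 = max(a, b) on (0.19, 0.59) = 0.59
  → value = 0.5900
Under Łukasiewicz:
  ¬A2 = 1 − 0.10 = 0.90
  A4 ∧ ¬A2 = max(0, a+b−1) on (0.19, 0.90) = 0.09
  ¬A3 = 1 − 0.41 = 0.59
  (A4 ∧ ¬A2) ∨ ¬A3 = min(1, a+b) on (0.09, 0.59) = 0.68
  → value = 0.6800
|0.5900 − 0.6800| = 0.090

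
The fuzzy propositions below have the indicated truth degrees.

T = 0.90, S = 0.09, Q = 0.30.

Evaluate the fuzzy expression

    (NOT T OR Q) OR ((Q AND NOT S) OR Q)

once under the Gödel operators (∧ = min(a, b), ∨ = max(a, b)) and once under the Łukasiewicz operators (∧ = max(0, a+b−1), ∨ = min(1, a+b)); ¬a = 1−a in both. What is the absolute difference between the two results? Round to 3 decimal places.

0.610

Under Gödel:
  NOT T = 1 − 0.90 = 0.10
  NOT T OR Q = max(a, b) on (0.10, 0.30) = 0.30
  NOT S = 1 − 0.09 = 0.91
  Q AND NOT S = min(a, b) on (0.30, 0.91) = 0.30
  (Q AND NOT S) OR Q = max(a, b) on (0.30, 0.30) = 0.30
  (NOT T OR Q) OR ((Q AND NOT S) OR Q) = max(a, b) on (0.30, 0.30) = 0.30
  → value = 0.3000
Under Łukasiewicz:
  NOT T = 1 − 0.90 = 0.10
  NOT T OR Q = min(1, a+b) on (0.10, 0.30) = 0.40
  NOT S = 1 − 0.09 = 0.91
  Q AND NOT S = max(0, a+b−1) on (0.30, 0.91) = 0.21
  (Q AND NOT S) OR Q = min(1, a+b) on (0.21, 0.30) = 0.51
  (NOT T OR Q) OR ((Q AND NOT S) OR Q) = min(1, a+b) on (0.40, 0.51) = 0.91
  → value = 0.9100
|0.3000 − 0.9100| = 0.610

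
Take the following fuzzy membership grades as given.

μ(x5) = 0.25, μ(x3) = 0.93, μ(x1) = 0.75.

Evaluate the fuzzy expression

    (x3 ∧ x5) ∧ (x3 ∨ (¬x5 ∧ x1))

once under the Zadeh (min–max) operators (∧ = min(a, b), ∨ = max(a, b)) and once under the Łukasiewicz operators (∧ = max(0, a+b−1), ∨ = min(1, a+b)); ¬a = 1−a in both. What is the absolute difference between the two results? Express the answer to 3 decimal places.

Under Zadeh (min–max):
  x3 ∧ x5 = min(a, b) on (0.93, 0.25) = 0.25
  ¬x5 = 1 − 0.25 = 0.75
  ¬x5 ∧ x1 = min(a, b) on (0.75, 0.75) = 0.75
  x3 ∨ (¬x5 ∧ x1) = max(a, b) on (0.93, 0.75) = 0.93
  (x3 ∧ x5) ∧ (x3 ∨ (¬x5 ∧ x1)) = min(a, b) on (0.25, 0.93) = 0.25
  → value = 0.2500
Under Łukasiewicz:
  x3 ∧ x5 = max(0, a+b−1) on (0.93, 0.25) = 0.18
  ¬x5 = 1 − 0.25 = 0.75
  ¬x5 ∧ x1 = max(0, a+b−1) on (0.75, 0.75) = 0.50
  x3 ∨ (¬x5 ∧ x1) = min(1, a+b) on (0.93, 0.50) = 1.00
  (x3 ∧ x5) ∧ (x3 ∨ (¬x5 ∧ x1)) = max(0, a+b−1) on (0.18, 1.00) = 0.18
  → value = 0.1800
|0.2500 − 0.1800| = 0.070

0.070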